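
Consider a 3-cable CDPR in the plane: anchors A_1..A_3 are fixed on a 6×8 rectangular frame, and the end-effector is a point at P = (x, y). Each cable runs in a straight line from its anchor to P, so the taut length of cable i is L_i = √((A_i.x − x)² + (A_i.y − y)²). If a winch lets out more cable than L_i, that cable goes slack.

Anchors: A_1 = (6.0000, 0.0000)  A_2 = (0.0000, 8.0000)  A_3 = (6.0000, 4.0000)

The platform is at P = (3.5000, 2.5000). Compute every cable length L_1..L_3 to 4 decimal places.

(3.5355, 6.5192, 2.9155)

cable 1: Δx=2.5000, Δy=-2.5000; L_1 = √(Δx²+Δy²) = 3.5355
cable 2: Δx=-3.5000, Δy=5.5000; L_2 = √(Δx²+Δy²) = 6.5192
cable 3: Δx=2.5000, Δy=1.5000; L_3 = √(Δx²+Δy²) = 2.9155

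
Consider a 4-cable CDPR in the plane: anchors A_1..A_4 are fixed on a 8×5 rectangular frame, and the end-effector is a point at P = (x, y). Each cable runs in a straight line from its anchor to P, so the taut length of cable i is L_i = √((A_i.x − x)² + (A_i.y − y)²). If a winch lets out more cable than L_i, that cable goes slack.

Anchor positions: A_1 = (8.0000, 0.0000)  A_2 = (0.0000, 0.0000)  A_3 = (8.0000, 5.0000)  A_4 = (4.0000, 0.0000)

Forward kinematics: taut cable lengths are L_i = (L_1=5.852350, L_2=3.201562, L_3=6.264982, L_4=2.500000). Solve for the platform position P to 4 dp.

each cable: (A_i−P)·(A_i−P) = L_i²; let q_i = ‖A_i‖²−L_i²
q_1 = 64.0000+0.0000−34.2500 = 29.7500
row 1: 16.0000x + 0.0000y = 40.0000  (q_2=-10.2500)
row 2: 0.0000x − 10.0000y = -20.0000  (q_3=49.7500)
row 3: 8.0000x + 0.0000y = 20.0000  (q_4=9.7500)
Cramer on rows 1–2 → x = 2.5000, y = 2.0000
check cable 4: ‖A_4−P‖² = 6.2500 ≈ L_4² = 6.2500 ✓

(2.5000, 2.0000)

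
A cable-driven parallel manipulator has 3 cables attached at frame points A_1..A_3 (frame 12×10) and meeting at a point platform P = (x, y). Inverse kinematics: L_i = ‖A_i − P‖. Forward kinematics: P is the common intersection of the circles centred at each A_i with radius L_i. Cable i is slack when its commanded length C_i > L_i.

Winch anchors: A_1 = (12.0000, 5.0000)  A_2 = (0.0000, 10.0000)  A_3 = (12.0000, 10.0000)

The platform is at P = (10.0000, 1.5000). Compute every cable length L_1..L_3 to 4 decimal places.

(4.0311, 13.1244, 8.7321)

L_1: Δ = A_1−P = (2.0000, 3.5000) → ‖Δ‖ = √16.2500 = 4.0311
L_2: Δ = A_2−P = (-10.0000, 8.5000) → ‖Δ‖ = √172.2500 = 13.1244
L_3: Δ = A_3−P = (2.0000, 8.5000) → ‖Δ‖ = √76.2500 = 8.7321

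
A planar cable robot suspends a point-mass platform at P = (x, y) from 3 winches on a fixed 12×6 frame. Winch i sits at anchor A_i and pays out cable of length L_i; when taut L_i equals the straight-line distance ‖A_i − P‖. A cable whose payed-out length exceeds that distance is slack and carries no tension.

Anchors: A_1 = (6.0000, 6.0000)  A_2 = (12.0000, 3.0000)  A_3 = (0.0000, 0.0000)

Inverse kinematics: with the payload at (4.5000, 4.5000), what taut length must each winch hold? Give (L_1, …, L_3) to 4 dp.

L_1 = √((6.0000−4.5000)² + (6.0000−4.5000)²) = 2.1213
L_2 = √((12.0000−4.5000)² + (3.0000−4.5000)²) = 7.6485
L_3 = √((0.0000−4.5000)² + (0.0000−4.5000)²) = 6.3640

(2.1213, 7.6485, 6.3640)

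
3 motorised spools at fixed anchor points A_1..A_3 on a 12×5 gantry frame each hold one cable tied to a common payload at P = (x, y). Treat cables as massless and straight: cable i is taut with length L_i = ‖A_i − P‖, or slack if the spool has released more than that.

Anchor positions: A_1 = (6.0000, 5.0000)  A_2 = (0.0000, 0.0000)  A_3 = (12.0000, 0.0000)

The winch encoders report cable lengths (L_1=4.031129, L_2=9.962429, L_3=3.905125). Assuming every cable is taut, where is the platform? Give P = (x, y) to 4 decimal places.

(9.5000, 3.0000)

expand ‖A_i−P‖²=L_i² and subtract eq 1 (q_i ≔ ‖A_i‖²−L_i²)
q_1 = 36.0000+25.0000−16.2500 = 44.7500
eq1−eq2 → [12.0000  10.0000]·P = 144.0000
eq1−eq3 → [-12.0000  10.0000]·P = -84.0000
2×2 solve → P = (9.5000, 3.0000)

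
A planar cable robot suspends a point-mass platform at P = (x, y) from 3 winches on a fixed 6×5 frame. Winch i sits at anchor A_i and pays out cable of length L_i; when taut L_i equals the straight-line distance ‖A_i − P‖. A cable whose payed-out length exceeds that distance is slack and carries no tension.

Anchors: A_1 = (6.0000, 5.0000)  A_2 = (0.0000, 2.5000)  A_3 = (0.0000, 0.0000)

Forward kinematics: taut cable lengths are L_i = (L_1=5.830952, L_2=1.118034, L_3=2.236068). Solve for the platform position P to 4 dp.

(1.0000, 2.0000)

circle eqns → linear via eq_j − eq_1; set c_j = A_j·A_j − L_j²
c_1 = 36.0000+25.0000−34.0000 = 27.0000
12.0000·x + 5.0000·y = c_1−c_2 = 22.0000
12.0000·x + 10.0000·y = c_1−c_3 = 32.0000
solve first two rows → x=1.0000, y=2.0000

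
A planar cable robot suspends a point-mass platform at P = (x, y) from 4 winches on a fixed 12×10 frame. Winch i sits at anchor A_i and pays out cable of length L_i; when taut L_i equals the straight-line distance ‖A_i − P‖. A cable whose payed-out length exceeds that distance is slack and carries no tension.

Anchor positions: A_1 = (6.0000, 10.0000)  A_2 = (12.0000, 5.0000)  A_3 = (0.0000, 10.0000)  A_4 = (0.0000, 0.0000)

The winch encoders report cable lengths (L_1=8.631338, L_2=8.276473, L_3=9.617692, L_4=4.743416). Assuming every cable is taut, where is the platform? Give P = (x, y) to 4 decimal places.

(4.5000, 1.5000)

each cable: (A_i−P)·(A_i−P) = L_i²; let k_i = ‖A_i‖²−L_i²
k_1 = 36.0000+100.0000−74.5000 = 61.5000
row 1: -12.0000x + 10.0000y = -39.0000  (k_2=100.5000)
row 2: 12.0000x + 0.0000y = 54.0000  (k_3=7.5000)
row 3: 12.0000x + 20.0000y = 84.0000  (k_4=-22.5000)
Cramer on rows 1–2 → x = 4.5000, y = 1.5000
check cable 4: ‖A_4−P‖² = 22.5000 ≈ L_4² = 22.5000 ✓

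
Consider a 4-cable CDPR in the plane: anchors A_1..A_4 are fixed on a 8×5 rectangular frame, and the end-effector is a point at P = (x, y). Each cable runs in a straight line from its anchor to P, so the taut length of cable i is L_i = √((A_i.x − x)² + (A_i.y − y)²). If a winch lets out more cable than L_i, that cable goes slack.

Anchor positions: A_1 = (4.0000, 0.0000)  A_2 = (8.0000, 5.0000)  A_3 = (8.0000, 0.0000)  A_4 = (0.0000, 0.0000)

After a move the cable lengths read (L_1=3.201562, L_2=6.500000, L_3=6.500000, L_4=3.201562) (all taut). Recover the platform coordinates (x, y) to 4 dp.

circle eqns → linear via eq_j − eq_1; set c_j = A_j·A_j − L_j²
c_1 = 16.0000+0.0000−10.2500 = 5.7500
-8.0000·x − 10.0000·y = c_1−c_2 = -41.0000
-8.0000·x + 0.0000·y = c_1−c_3 = -16.0000
8.0000·x + 0.0000·y = c_1−c_4 = 16.0000
solve first two rows → x=2.0000, y=2.5000
check cable 4: ‖A_4−P‖² = 10.2500 ≈ L_4² = 10.2500 ✓

(2.0000, 2.5000)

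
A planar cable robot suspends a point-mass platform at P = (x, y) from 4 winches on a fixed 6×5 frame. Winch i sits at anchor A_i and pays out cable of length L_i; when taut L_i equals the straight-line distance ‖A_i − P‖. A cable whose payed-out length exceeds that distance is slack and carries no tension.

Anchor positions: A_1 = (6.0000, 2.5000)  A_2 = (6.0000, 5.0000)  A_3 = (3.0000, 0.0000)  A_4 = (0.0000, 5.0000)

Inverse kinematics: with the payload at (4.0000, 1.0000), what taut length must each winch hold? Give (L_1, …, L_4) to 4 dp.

L_1 = √((6.0000−4.0000)² + (2.5000−1.0000)²) = 2.5000
L_2 = √((6.0000−4.0000)² + (5.0000−1.0000)²) = 4.4721
L_3 = √((3.0000−4.0000)² + (0.0000−1.0000)²) = 1.4142
L_4 = √((0.0000−4.0000)² + (5.0000−1.0000)²) = 5.6569

(2.5000, 4.4721, 1.4142, 5.6569)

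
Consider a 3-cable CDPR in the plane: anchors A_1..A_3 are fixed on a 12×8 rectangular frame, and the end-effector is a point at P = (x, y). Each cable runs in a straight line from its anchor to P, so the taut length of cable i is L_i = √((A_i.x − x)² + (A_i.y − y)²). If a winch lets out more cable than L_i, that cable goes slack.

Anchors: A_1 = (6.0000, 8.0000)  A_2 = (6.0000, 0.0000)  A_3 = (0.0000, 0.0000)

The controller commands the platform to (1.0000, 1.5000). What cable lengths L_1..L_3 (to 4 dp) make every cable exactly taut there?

L_1: Δ = A_1−P = (5.0000, 6.5000) → ‖Δ‖ = √67.2500 = 8.2006
L_2: Δ = A_2−P = (5.0000, -1.5000) → ‖Δ‖ = √27.2500 = 5.2202
L_3: Δ = A_3−P = (-1.0000, -1.5000) → ‖Δ‖ = √3.2500 = 1.8028

(8.2006, 5.2202, 1.8028)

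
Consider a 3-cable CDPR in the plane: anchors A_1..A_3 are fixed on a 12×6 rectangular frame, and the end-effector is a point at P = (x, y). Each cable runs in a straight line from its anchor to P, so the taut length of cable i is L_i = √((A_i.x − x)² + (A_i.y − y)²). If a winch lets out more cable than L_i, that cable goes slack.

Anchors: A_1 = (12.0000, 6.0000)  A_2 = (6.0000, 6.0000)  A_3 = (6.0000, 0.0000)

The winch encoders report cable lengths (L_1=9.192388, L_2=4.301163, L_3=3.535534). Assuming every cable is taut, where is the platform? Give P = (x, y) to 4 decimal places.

(3.5000, 2.5000)

each cable: (A_i−P)·(A_i−P) = L_i²; let c_i = ‖A_i‖²−L_i²
c_1 = 144.0000+36.0000−84.5000 = 95.5000
row 1: 12.0000x + 0.0000y = 42.0000  (c_2=53.5000)
row 2: 12.0000x + 12.0000y = 72.0000  (c_3=23.5000)
Cramer on rows 1–2 → x = 3.5000, y = 2.5000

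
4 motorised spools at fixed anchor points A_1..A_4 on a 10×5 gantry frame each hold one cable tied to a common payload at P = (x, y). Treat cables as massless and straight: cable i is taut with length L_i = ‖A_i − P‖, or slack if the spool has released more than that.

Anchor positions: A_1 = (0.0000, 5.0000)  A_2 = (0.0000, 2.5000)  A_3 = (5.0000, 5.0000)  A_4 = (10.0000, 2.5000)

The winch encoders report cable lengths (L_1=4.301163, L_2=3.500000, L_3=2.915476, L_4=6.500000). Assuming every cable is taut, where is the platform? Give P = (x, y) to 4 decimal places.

circle eqns → linear via eq_j − eq_1; set k_j = A_j·A_j − L_j²
k_1 = 0.0000+25.0000−18.5000 = 6.5000
0.0000·x + 5.0000·y = k_1−k_2 = 12.5000
-10.0000·x + 0.0000·y = k_1−k_3 = -35.0000
-20.0000·x + 5.0000·y = k_1−k_4 = -57.5000
solve first two rows → x=3.5000, y=2.5000
check cable 4: ‖A_4−P‖² = 42.2500 ≈ L_4² = 42.2500 ✓

(3.5000, 2.5000)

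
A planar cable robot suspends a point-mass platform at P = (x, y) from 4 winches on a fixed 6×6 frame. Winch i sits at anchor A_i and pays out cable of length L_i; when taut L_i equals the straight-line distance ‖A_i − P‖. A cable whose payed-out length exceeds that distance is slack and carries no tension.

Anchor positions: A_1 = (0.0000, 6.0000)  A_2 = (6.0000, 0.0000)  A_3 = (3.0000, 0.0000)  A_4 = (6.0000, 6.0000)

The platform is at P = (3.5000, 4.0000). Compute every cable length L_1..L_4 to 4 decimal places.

cable 1: Δx=-3.5000, Δy=2.0000; L_1 = √(Δx²+Δy²) = 4.0311
cable 2: Δx=2.5000, Δy=-4.0000; L_2 = √(Δx²+Δy²) = 4.7170
cable 3: Δx=-0.5000, Δy=-4.0000; L_3 = √(Δx²+Δy²) = 4.0311
cable 4: Δx=2.5000, Δy=2.0000; L_4 = √(Δx²+Δy²) = 3.2016

(4.0311, 4.7170, 4.0311, 3.2016)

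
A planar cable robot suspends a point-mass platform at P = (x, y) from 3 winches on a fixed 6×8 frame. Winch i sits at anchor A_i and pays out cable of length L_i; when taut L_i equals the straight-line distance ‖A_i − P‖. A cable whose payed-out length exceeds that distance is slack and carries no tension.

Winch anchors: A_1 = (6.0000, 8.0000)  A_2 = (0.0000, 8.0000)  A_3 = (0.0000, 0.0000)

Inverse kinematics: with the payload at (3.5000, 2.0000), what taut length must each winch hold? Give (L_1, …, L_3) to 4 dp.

(6.5000, 6.9462, 4.0311)

L_1: Δ = A_1−P = (2.5000, 6.0000) → ‖Δ‖ = √42.2500 = 6.5000
L_2: Δ = A_2−P = (-3.5000, 6.0000) → ‖Δ‖ = √48.2500 = 6.9462
L_3: Δ = A_3−P = (-3.5000, -2.0000) → ‖Δ‖ = √16.2500 = 4.0311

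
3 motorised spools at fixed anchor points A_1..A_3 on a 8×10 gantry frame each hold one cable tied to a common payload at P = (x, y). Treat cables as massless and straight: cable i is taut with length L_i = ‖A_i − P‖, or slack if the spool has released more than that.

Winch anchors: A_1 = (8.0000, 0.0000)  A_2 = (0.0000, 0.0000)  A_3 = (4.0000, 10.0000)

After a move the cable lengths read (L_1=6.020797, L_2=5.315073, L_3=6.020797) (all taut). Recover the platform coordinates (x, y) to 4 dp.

(3.5000, 4.0000)

expand ‖A_i−P‖²=L_i² and subtract eq 1 (k_i ≔ ‖A_i‖²−L_i²)
k_1 = 64.0000+0.0000−36.2500 = 27.7500
eq1−eq2 → [16.0000  0.0000]·P = 56.0000
eq1−eq3 → [8.0000  -20.0000]·P = -52.0000
2×2 solve → P = (3.5000, 4.0000)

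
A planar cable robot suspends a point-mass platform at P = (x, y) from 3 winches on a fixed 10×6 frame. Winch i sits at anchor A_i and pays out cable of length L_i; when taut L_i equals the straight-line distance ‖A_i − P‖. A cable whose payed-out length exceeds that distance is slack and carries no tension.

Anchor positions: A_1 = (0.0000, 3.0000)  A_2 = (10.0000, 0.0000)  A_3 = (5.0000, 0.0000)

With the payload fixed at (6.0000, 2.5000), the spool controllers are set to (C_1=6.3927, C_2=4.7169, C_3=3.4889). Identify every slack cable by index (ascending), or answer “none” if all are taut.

cable 1: L_1 = ‖A_1−P‖ = 6.0208;  C_1 = 6.3927 → slack
cable 2: L_2 = ‖A_2−P‖ = 4.7170;  C_2 = 4.7169 → taut
cable 3: L_3 = ‖A_3−P‖ = 2.6926;  C_3 = 3.4889 → slack

1, 3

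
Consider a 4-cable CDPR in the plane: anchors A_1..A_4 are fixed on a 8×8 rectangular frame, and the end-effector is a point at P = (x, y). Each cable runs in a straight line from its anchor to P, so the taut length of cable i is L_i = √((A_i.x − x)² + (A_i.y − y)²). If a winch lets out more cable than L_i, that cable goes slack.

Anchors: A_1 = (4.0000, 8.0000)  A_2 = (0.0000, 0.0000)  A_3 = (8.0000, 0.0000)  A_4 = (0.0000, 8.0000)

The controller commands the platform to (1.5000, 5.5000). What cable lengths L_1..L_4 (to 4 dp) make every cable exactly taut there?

(3.5355, 5.7009, 8.5147, 2.9155)

L_1 = √((4.0000−1.5000)² + (8.0000−5.5000)²) = 3.5355
L_2 = √((0.0000−1.5000)² + (0.0000−5.5000)²) = 5.7009
L_3 = √((8.0000−1.5000)² + (0.0000−5.5000)²) = 8.5147
L_4 = √((0.0000−1.5000)² + (8.0000−5.5000)²) = 2.9155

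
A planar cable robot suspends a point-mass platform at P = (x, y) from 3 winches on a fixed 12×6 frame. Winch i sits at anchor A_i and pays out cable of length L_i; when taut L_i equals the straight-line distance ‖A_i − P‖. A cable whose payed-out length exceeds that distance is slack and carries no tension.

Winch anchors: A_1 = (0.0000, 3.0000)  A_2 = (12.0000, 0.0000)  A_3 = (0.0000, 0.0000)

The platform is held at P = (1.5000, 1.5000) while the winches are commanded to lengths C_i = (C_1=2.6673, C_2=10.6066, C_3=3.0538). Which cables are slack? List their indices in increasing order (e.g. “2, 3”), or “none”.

cable 1: L_1 = ‖A_1−P‖ = 2.1213;  C_1 = 2.6673 → slack
cable 2: L_2 = ‖A_2−P‖ = 10.6066;  C_2 = 10.6066 → taut
cable 3: L_3 = ‖A_3−P‖ = 2.1213;  C_3 = 3.0538 → slack

1, 3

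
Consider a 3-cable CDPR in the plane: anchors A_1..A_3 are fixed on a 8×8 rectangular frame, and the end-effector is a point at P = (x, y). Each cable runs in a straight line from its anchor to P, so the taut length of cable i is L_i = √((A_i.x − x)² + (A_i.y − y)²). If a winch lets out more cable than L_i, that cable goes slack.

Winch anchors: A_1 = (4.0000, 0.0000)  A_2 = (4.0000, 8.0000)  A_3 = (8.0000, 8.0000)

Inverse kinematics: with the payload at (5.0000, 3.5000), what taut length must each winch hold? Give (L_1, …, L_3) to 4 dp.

cable 1: Δx=-1.0000, Δy=-3.5000; L_1 = √(Δx²+Δy²) = 3.6401
cable 2: Δx=-1.0000, Δy=4.5000; L_2 = √(Δx²+Δy²) = 4.6098
cable 3: Δx=3.0000, Δy=4.5000; L_3 = √(Δx²+Δy²) = 5.4083

(3.6401, 4.6098, 5.4083)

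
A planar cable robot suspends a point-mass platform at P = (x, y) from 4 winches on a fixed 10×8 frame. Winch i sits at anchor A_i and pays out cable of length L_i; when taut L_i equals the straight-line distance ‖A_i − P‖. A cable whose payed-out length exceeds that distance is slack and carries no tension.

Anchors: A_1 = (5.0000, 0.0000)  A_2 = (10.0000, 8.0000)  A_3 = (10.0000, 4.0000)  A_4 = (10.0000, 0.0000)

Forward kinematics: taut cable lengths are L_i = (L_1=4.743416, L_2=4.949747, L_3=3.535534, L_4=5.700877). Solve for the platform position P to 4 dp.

(6.5000, 4.5000)

expand ‖A_i−P‖²=L_i² and subtract eq 1 (q_i ≔ ‖A_i‖²−L_i²)
q_1 = 25.0000+0.0000−22.5000 = 2.5000
eq1−eq2 → [-10.0000  -16.0000]·P = -137.0000
eq1−eq3 → [-10.0000  -8.0000]·P = -101.0000
eq1−eq4 → [-10.0000  0.0000]·P = -65.0000
2×2 solve → P = (6.5000, 4.5000)
check cable 4: ‖A_4−P‖² = 32.5000 ≈ L_4² = 32.5000 ✓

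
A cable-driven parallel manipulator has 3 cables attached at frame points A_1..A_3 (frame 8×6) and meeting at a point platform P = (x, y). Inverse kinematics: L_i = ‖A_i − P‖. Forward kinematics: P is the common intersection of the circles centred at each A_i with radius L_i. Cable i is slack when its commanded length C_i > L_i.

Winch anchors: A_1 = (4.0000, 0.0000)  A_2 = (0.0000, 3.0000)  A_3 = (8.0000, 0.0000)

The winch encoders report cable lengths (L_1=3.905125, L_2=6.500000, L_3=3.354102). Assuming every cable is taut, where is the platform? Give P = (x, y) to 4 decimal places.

(6.5000, 3.0000)

expand ‖A_i−P‖²=L_i² and subtract eq 1 (k_i ≔ ‖A_i‖²−L_i²)
k_1 = 16.0000+0.0000−15.2500 = 0.7500
eq1−eq2 → [8.0000  -6.0000]·P = 34.0000
eq1−eq3 → [-8.0000  0.0000]·P = -52.0000
2×2 solve → P = (6.5000, 3.0000)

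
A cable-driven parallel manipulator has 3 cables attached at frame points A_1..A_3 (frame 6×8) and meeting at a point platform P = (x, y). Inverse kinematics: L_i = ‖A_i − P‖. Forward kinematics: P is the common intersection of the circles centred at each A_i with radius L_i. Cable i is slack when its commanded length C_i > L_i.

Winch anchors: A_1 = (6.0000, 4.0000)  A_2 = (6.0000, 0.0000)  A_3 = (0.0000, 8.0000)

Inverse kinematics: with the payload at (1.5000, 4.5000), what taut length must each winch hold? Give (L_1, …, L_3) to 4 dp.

L_1 = √((6.0000−1.5000)² + (4.0000−4.5000)²) = 4.5277
L_2 = √((6.0000−1.5000)² + (0.0000−4.5000)²) = 6.3640
L_3 = √((0.0000−1.5000)² + (8.0000−4.5000)²) = 3.8079

(4.5277, 6.3640, 3.8079)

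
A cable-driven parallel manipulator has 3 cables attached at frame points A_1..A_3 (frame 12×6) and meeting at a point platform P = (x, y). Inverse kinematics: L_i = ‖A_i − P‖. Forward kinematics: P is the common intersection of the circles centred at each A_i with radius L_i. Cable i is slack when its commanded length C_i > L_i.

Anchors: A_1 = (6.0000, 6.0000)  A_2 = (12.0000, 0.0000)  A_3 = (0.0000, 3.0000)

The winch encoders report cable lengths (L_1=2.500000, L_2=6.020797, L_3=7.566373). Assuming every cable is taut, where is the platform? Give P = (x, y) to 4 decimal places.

(7.5000, 4.0000)

each cable: (A_i−P)·(A_i−P) = L_i²; let k_i = ‖A_i‖²−L_i²
k_1 = 36.0000+36.0000−6.2500 = 65.7500
row 1: -12.0000x + 12.0000y = -42.0000  (k_2=107.7500)
row 2: 12.0000x + 6.0000y = 114.0000  (k_3=-48.2500)
Cramer on rows 1–2 → x = 7.5000, y = 4.0000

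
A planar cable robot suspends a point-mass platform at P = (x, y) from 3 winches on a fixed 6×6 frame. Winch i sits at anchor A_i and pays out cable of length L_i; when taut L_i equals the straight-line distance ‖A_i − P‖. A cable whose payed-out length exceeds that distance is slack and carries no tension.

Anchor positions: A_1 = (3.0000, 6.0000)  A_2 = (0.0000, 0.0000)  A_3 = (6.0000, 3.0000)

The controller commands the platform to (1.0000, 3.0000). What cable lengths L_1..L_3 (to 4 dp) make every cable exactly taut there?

(3.6056, 3.1623, 5.0000)

cable 1: Δx=2.0000, Δy=3.0000; L_1 = √(Δx²+Δy²) = 3.6056
cable 2: Δx=-1.0000, Δy=-3.0000; L_2 = √(Δx²+Δy²) = 3.1623
cable 3: Δx=5.0000, Δy=0.0000; L_3 = √(Δx²+Δy²) = 5.0000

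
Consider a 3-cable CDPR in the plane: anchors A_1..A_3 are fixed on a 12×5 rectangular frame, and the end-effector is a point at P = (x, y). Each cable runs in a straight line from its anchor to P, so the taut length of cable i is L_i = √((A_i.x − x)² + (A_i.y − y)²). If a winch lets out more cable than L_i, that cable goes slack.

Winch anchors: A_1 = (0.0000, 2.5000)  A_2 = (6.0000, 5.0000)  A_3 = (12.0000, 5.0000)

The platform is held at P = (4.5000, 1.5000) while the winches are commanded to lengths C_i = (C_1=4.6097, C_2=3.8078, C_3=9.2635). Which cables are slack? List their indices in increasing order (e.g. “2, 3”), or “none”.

3

i=1: geometric 4.6098 vs commanded 4.6097 ⇒ taut
i=2: geometric 3.8079 vs commanded 3.8078 ⇒ taut
i=3: geometric 8.2765 vs commanded 9.2635 ⇒ slack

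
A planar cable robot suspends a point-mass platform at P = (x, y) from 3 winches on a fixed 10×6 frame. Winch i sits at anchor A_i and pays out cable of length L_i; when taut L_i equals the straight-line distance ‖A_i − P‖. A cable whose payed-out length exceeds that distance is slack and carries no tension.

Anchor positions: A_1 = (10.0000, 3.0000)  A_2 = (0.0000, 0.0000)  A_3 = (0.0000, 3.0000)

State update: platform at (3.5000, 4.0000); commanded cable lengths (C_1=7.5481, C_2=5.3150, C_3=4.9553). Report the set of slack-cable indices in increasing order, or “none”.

1, 3

cable 1: √((6.5000)²+(-1.0000)²)=6.5765, C_1=7.5481: slack
cable 2: √((-3.5000)²+(-4.0000)²)=5.3151, C_2=5.3150: taut
cable 3: √((-3.5000)²+(-1.0000)²)=3.6401, C_3=4.9553: slack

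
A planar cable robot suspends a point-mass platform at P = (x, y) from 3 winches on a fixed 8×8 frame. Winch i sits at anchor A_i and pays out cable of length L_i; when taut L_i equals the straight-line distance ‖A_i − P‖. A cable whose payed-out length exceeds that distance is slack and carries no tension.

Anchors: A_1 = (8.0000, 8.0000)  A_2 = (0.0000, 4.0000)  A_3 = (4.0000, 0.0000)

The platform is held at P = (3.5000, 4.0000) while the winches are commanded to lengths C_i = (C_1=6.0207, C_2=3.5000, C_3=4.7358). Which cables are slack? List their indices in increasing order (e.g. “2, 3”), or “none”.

cable 1: √((4.5000)²+(4.0000)²)=6.0208, C_1=6.0207: taut
cable 2: √((-3.5000)²+(0.0000)²)=3.5000, C_2=3.5000: taut
cable 3: √((0.5000)²+(-4.0000)²)=4.0311, C_3=4.7358: slack

3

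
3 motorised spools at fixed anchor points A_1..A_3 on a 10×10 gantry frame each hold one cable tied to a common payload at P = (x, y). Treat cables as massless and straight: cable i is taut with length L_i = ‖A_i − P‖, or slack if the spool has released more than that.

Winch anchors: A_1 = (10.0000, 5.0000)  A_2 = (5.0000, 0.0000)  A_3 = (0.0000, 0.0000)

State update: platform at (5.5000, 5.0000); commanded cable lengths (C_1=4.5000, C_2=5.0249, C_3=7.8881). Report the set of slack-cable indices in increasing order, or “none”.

i=1: geometric 4.5000 vs commanded 4.5000 ⇒ taut
i=2: geometric 5.0249 vs commanded 5.0249 ⇒ taut
i=3: geometric 7.4330 vs commanded 7.8881 ⇒ slack

3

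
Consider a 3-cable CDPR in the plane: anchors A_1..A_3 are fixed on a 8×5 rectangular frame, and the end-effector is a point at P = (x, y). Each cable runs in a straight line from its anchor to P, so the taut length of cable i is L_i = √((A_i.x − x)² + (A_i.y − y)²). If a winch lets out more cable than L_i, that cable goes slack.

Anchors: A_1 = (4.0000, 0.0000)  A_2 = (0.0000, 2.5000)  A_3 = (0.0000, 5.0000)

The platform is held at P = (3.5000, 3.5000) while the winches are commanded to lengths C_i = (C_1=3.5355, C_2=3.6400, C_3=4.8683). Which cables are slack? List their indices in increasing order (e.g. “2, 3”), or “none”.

3

cable 1: L_1 = ‖A_1−P‖ = 3.5355;  C_1 = 3.5355 → taut
cable 2: L_2 = ‖A_2−P‖ = 3.6401;  C_2 = 3.6400 → taut
cable 3: L_3 = ‖A_3−P‖ = 3.8079;  C_3 = 4.8683 → slack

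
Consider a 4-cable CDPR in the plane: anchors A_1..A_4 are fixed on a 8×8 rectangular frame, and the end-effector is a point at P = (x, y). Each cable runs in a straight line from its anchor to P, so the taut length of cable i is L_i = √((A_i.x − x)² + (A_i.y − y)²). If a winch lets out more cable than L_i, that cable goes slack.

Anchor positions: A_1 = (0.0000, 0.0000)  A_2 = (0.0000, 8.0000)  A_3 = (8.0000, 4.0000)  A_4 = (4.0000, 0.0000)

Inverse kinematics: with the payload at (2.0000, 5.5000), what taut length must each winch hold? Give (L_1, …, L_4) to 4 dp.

cable 1: Δx=-2.0000, Δy=-5.5000; L_1 = √(Δx²+Δy²) = 5.8523
cable 2: Δx=-2.0000, Δy=2.5000; L_2 = √(Δx²+Δy²) = 3.2016
cable 3: Δx=6.0000, Δy=-1.5000; L_3 = √(Δx²+Δy²) = 6.1847
cable 4: Δx=2.0000, Δy=-5.5000; L_4 = √(Δx²+Δy²) = 5.8523

(5.8523, 3.2016, 6.1847, 5.8523)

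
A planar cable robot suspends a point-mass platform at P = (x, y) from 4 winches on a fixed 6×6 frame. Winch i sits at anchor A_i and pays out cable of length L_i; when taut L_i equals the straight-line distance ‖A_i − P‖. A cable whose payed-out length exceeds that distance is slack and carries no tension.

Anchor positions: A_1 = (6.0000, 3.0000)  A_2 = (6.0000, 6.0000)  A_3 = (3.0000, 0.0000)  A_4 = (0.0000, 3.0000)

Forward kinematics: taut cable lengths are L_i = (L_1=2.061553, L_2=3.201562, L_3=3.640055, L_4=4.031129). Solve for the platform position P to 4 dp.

(4.0000, 3.5000)

each cable: (A_i−P)·(A_i−P) = L_i²; let q_i = ‖A_i‖²−L_i²
q_1 = 36.0000+9.0000−4.2500 = 40.7500
row 1: 0.0000x − 6.0000y = -21.0000  (q_2=61.7500)
row 2: 6.0000x + 6.0000y = 45.0000  (q_3=-4.2500)
row 3: 12.0000x + 0.0000y = 48.0000  (q_4=-7.2500)
Cramer on rows 1–2 → x = 4.0000, y = 3.5000
check cable 4: ‖A_4−P‖² = 16.2500 ≈ L_4² = 16.2500 ✓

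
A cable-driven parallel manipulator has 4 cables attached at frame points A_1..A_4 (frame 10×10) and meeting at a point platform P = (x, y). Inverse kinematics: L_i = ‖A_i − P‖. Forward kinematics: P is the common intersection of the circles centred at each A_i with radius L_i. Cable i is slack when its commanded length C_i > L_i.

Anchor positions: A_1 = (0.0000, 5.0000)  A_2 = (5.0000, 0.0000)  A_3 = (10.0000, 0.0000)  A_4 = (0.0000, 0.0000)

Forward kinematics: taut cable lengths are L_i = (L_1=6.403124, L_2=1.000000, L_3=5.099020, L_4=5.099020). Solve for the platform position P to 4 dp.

each cable: (A_i−P)·(A_i−P) = L_i²; let c_i = ‖A_i‖²−L_i²
c_1 = 0.0000+25.0000−41.0000 = -16.0000
row 1: -10.0000x + 10.0000y = -40.0000  (c_2=24.0000)
row 2: -20.0000x + 10.0000y = -90.0000  (c_3=74.0000)
row 3: 0.0000x + 10.0000y = 10.0000  (c_4=-26.0000)
Cramer on rows 1–2 → x = 5.0000, y = 1.0000
check cable 4: ‖A_4−P‖² = 26.0000 ≈ L_4² = 26.0000 ✓

(5.0000, 1.0000)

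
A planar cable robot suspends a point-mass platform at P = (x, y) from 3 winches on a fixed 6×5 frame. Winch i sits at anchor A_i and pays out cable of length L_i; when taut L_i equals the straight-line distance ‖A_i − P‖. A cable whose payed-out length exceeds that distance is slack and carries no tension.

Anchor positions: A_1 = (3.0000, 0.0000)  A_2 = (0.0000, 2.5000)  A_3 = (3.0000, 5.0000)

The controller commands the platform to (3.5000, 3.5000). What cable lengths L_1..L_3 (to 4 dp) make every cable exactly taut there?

(3.5355, 3.6401, 1.5811)

L_1 = √((3.0000−3.5000)² + (0.0000−3.5000)²) = 3.5355
L_2 = √((0.0000−3.5000)² + (2.5000−3.5000)²) = 3.6401
L_3 = √((3.0000−3.5000)² + (5.0000−3.5000)²) = 1.5811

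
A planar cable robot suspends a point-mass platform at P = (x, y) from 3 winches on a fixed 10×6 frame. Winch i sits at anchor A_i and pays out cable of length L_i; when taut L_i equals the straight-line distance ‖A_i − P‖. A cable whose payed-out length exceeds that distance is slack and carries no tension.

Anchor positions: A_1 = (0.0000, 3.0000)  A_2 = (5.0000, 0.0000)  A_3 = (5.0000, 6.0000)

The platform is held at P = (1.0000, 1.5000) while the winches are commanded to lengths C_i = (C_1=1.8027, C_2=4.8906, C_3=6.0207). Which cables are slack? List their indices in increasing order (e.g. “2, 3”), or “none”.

i=1: geometric 1.8028 vs commanded 1.8027 ⇒ taut
i=2: geometric 4.2720 vs commanded 4.8906 ⇒ slack
i=3: geometric 6.0208 vs commanded 6.0207 ⇒ taut

2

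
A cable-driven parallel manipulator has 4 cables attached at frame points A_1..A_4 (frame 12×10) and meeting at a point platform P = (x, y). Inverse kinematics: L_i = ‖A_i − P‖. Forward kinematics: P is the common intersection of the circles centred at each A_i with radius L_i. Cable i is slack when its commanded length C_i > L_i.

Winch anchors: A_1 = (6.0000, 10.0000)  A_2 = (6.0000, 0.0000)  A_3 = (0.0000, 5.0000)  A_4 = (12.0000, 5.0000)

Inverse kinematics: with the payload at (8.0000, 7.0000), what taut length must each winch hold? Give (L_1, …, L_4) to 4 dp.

cable 1: Δx=-2.0000, Δy=3.0000; L_1 = √(Δx²+Δy²) = 3.6056
cable 2: Δx=-2.0000, Δy=-7.0000; L_2 = √(Δx²+Δy²) = 7.2801
cable 3: Δx=-8.0000, Δy=-2.0000; L_3 = √(Δx²+Δy²) = 8.2462
cable 4: Δx=4.0000, Δy=-2.0000; L_4 = √(Δx²+Δy²) = 4.4721

(3.6056, 7.2801, 8.2462, 4.4721)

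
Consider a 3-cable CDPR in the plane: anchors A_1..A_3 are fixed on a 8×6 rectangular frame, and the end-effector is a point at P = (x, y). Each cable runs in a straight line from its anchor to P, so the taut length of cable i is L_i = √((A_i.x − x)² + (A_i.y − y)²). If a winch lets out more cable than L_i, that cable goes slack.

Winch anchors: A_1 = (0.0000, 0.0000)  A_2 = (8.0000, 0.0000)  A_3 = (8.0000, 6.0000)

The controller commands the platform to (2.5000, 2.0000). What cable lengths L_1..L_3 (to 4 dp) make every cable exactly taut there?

L_1 = √((0.0000−2.5000)² + (0.0000−2.0000)²) = 3.2016
L_2 = √((8.0000−2.5000)² + (0.0000−2.0000)²) = 5.8523
L_3 = √((8.0000−2.5000)² + (6.0000−2.0000)²) = 6.8007

(3.2016, 5.8523, 6.8007)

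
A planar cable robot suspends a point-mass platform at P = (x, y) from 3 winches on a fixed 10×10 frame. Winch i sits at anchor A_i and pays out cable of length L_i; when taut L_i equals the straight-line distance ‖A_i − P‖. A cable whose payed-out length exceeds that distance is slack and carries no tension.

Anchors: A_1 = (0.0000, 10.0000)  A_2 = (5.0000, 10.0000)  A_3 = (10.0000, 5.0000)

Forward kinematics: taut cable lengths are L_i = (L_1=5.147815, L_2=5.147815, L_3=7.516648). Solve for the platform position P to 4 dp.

each cable: (A_i−P)·(A_i−P) = L_i²; let q_i = ‖A_i‖²−L_i²
q_1 = 0.0000+100.0000−26.5000 = 73.5000
row 1: -10.0000x + 0.0000y = -25.0000  (q_2=98.5000)
row 2: -20.0000x + 10.0000y = 5.0000  (q_3=68.5000)
Cramer on rows 1–2 → x = 2.5000, y = 5.5000

(2.5000, 5.5000)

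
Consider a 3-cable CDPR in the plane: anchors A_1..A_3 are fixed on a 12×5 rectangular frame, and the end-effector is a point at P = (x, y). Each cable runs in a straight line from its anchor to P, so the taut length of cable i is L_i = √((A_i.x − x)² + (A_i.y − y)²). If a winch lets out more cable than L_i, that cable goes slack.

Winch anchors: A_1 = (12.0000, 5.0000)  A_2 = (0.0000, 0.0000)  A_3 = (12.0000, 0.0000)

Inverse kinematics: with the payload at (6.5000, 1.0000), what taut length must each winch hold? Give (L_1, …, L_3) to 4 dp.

L_1: Δ = A_1−P = (5.5000, 4.0000) → ‖Δ‖ = √46.2500 = 6.8007
L_2: Δ = A_2−P = (-6.5000, -1.0000) → ‖Δ‖ = √43.2500 = 6.5765
L_3: Δ = A_3−P = (5.5000, -1.0000) → ‖Δ‖ = √31.2500 = 5.5902

(6.8007, 6.5765, 5.5902)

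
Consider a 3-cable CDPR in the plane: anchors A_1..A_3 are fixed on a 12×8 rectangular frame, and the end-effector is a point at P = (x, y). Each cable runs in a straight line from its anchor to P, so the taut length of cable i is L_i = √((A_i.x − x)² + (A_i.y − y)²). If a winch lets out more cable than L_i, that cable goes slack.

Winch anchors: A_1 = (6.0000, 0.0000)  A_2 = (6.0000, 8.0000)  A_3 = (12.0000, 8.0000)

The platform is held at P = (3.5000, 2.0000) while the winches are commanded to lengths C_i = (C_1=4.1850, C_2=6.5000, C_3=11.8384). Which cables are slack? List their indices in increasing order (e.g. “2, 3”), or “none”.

i=1: geometric 3.2016 vs commanded 4.1850 ⇒ slack
i=2: geometric 6.5000 vs commanded 6.5000 ⇒ taut
i=3: geometric 10.4043 vs commanded 11.8384 ⇒ slack

1, 3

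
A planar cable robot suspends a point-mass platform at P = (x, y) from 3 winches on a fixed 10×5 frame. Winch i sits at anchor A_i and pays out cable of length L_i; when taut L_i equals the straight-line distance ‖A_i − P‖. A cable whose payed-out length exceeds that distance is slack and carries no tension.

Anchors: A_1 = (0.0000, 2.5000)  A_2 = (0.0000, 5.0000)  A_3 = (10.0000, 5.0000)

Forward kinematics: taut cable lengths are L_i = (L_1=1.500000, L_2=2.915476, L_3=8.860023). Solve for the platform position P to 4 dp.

(1.5000, 2.5000)

expand ‖A_i−P‖²=L_i² and subtract eq 1 (q_i ≔ ‖A_i‖²−L_i²)
q_1 = 0.0000+6.2500−2.2500 = 4.0000
eq1−eq2 → [0.0000  -5.0000]·P = -12.5000
eq1−eq3 → [-20.0000  -5.0000]·P = -42.5000
2×2 solve → P = (1.5000, 2.5000)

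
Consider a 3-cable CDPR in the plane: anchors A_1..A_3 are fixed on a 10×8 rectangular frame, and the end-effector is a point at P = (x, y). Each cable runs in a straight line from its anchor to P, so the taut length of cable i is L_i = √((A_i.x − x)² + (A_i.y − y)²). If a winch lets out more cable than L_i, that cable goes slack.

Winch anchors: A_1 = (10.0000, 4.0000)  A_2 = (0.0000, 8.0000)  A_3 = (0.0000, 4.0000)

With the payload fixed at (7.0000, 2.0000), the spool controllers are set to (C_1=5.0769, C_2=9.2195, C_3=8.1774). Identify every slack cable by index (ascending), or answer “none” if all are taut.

cable 1: L_1 = ‖A_1−P‖ = 3.6056;  C_1 = 5.0769 → slack
cable 2: L_2 = ‖A_2−P‖ = 9.2195;  C_2 = 9.2195 → taut
cable 3: L_3 = ‖A_3−P‖ = 7.2801;  C_3 = 8.1774 → slack

1, 3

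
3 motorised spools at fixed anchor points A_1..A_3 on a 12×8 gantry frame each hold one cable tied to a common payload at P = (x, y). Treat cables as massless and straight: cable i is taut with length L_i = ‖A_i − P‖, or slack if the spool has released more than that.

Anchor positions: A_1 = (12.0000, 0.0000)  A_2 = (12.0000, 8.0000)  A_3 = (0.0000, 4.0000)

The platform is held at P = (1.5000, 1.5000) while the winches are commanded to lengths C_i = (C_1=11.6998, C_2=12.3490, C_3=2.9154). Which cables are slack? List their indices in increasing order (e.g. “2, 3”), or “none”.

1

i=1: geometric 10.6066 vs commanded 11.6998 ⇒ slack
i=2: geometric 12.3491 vs commanded 12.3490 ⇒ taut
i=3: geometric 2.9155 vs commanded 2.9154 ⇒ taut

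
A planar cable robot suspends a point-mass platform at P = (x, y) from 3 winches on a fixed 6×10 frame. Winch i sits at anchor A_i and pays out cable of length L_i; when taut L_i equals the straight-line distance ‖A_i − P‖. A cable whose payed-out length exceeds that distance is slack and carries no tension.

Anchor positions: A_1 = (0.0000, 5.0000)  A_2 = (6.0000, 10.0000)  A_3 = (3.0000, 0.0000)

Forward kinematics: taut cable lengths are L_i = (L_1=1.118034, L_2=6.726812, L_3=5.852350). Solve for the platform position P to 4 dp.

each cable: (A_i−P)·(A_i−P) = L_i²; let k_i = ‖A_i‖²−L_i²
k_1 = 0.0000+25.0000−1.2500 = 23.7500
row 1: -12.0000x − 10.0000y = -67.0000  (k_2=90.7500)
row 2: -6.0000x + 10.0000y = 49.0000  (k_3=-25.2500)
Cramer on rows 1–2 → x = 1.0000, y = 5.5000

(1.0000, 5.5000)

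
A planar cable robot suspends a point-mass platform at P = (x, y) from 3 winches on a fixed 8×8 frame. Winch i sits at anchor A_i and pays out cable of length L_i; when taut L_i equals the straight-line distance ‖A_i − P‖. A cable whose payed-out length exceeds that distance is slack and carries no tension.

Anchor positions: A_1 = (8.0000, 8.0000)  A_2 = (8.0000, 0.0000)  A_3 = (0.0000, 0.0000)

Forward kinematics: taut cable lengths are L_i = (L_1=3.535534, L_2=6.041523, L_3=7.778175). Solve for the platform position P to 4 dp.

(5.5000, 5.5000)

each cable: (A_i−P)·(A_i−P) = L_i²; let q_i = ‖A_i‖²−L_i²
q_1 = 64.0000+64.0000−12.5000 = 115.5000
row 1: 0.0000x + 16.0000y = 88.0000  (q_2=27.5000)
row 2: 16.0000x + 16.0000y = 176.0000  (q_3=-60.5000)
Cramer on rows 1–2 → x = 5.5000, y = 5.5000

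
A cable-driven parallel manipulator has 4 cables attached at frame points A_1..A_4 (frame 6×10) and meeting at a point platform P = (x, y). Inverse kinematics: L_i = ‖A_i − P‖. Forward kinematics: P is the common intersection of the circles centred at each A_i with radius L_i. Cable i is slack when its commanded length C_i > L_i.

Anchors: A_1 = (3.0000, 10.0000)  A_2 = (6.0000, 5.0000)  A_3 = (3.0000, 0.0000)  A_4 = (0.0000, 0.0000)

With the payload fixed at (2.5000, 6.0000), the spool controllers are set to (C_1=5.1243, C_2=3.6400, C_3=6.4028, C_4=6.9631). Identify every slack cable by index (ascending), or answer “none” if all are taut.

cable 1: L_1 = ‖A_1−P‖ = 4.0311;  C_1 = 5.1243 → slack
cable 2: L_2 = ‖A_2−P‖ = 3.6401;  C_2 = 3.6400 → taut
cable 3: L_3 = ‖A_3−P‖ = 6.0208;  C_3 = 6.4028 → slack
cable 4: L_4 = ‖A_4−P‖ = 6.5000;  C_4 = 6.9631 → slack

1, 3, 4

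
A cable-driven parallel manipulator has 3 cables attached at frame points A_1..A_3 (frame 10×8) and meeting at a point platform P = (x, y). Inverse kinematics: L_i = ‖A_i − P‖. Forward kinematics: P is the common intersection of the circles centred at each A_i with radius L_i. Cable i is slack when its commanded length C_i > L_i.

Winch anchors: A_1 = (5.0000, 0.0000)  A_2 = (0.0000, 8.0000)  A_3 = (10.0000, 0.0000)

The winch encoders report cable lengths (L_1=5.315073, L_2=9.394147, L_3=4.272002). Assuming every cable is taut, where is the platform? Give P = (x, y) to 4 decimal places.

expand ‖A_i−P‖²=L_i² and subtract eq 1 (q_i ≔ ‖A_i‖²−L_i²)
q_1 = 25.0000+0.0000−28.2500 = -3.2500
eq1−eq2 → [10.0000  -16.0000]·P = 21.0000
eq1−eq3 → [-10.0000  0.0000]·P = -85.0000
2×2 solve → P = (8.5000, 4.0000)

(8.5000, 4.0000)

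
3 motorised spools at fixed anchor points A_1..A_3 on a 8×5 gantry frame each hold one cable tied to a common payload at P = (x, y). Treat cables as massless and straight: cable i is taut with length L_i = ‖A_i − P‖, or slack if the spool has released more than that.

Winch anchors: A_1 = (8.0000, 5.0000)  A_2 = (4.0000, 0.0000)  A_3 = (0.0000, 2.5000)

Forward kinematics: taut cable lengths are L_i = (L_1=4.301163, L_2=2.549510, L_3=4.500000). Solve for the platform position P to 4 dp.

expand ‖A_i−P‖²=L_i² and subtract eq 1 (q_i ≔ ‖A_i‖²−L_i²)
q_1 = 64.0000+25.0000−18.5000 = 70.5000
eq1−eq2 → [8.0000  10.0000]·P = 61.0000
eq1−eq3 → [16.0000  5.0000]·P = 84.5000
2×2 solve → P = (4.5000, 2.5000)

(4.5000, 2.5000)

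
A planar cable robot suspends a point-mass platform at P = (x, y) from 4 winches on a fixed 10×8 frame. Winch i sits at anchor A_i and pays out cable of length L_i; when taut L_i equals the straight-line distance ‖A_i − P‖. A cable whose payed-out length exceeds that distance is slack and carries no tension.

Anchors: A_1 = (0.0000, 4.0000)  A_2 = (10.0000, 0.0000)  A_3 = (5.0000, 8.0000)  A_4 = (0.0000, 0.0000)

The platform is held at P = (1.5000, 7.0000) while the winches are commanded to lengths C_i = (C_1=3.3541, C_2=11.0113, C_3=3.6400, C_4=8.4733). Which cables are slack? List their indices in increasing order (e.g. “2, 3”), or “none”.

cable 1: √((-1.5000)²+(-3.0000)²)=3.3541, C_1=3.3541: taut
cable 2: √((8.5000)²+(-7.0000)²)=11.0114, C_2=11.0113: taut
cable 3: √((3.5000)²+(1.0000)²)=3.6401, C_3=3.6400: taut
cable 4: √((-1.5000)²+(-7.0000)²)=7.1589, C_4=8.4733: slack

4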